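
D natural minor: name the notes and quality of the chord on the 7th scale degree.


D natural minor scale: D E F G A Bb C
Diatonic triad on degree 7 stacks scale notes 7, 2, 4: C E G
C→E = 4 semitones; C→G = 7 semitones → major triad
= C E G (major)


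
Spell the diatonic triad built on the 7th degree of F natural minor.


Working:
F natural minor scale: F G Ab Bb C Db Eb
Diatonic triad on degree 7 stacks scale notes 7, 2, 4: Eb G Bb
Eb→G = 4 semitones; Eb→Bb = 7 semitones → major triad
= Eb G Bb (major)


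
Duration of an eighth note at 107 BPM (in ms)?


One quarter-note beat = 60000 / BPM = 60000 / 107 ms
Eighth note = 1/2 × quarter note
Duration = 1/2 × 60000 / 107 = 30000 / 107
= 280.4 ms


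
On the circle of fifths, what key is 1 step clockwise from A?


Reasoning:
Each clockwise step on the circle of fifths moves up a perfect 5th
From A: A → E
= E


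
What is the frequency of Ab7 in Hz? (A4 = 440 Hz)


Reasoning:
f = 440 × 2^(n/12) where n = semitones from A4
Ab7: 35 semitones from A4
f = 440 × 2^(35/12)
f = 3322.44 Hz


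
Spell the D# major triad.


Reasoning:
Major triad = root + major 3rd (4 semitones) + perfect 5th (7 semitones)
A triad on D# stacks thirds, so the chord tones use letter names D-F-A
Root: D#
Major 3rd above D#: F##
Perfect 5th above D#: A#
Chord = D# F## A#


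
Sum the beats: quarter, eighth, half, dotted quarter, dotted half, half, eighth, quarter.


Let's work it out.
Beat values:
  quarter = 1 beat
  eighth = 0.5 beats
  half = 2 beats
  dotted quarter = 1.5 beats
  dotted half = 3 beats
  half = 2 beats
  eighth = 0.5 beats
  quarter = 1 beat
Sum = 1 + 0.5 + 2 + 1.5 + 3 + 2 + 0.5 + 1
= 11.5 beats


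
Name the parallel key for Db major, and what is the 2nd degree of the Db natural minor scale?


Parallel keys share the same tonic but differ in mode
Db major → parallel is Db minor
Db natural minor scale: Db Eb Fb Gb Ab Bbb Cb
= Db minor; 2nd degree = Eb


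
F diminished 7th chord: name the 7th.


Reasoning:
Diminished 7th chord = root + minor 3rd + diminished 5th + diminished 7th
Seventh chords stack in thirds, so the letter names are F-A-C-E
Root: F
Minor 3rd above F: Ab
Diminished 5th above F: Cb
Diminished 7th above F: Ebb
The 7th = Ebb


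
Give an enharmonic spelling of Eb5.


Enharmonic notes sound the same pitch but are spelled with different letter names
Eb and D# name the same pitch class
= D#5


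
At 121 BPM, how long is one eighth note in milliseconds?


Let's work it out.
One quarter-note beat = 60000 / BPM = 60000 / 121 ms
Eighth note = 1/2 × quarter note
Duration = 1/2 × 60000 / 121 = 30000 / 121
= 247.9 ms


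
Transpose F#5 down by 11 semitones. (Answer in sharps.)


F#5: chromatic position 6 in octave 5 → absolute = 5×12 + 6 = 66
Transpose down 11: 66 - 11 = 55
55 = 4×12 + 7 → G in octave 4
Result = G4


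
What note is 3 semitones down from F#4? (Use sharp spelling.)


F#4: chromatic position 6 in octave 4 → absolute = 4×12 + 6 = 54
Transpose down 3: 54 - 3 = 51
51 = 4×12 + 3 → D# in octave 4
Result = D#4


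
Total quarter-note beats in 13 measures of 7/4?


Step by step:
Time signature 7/4: the bottom number 4 means the quarter note gets one count
The top number 7 means 7 quarter-note beats per measure
Total = 7 × 13 measures
= 91 quarter-note beats


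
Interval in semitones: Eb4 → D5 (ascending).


Solution.
Absolute semitone position = octave×12 + chromatic position
Eb4: 4×12 + 3 = 51
D5: 5×12 + 2 = 62
Difference = 62 - 51 = 11
= 11 semitones


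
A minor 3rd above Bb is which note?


Reasoning:
A 3rd spans 3 letter names, so from B we land on D
A minor 3rd = 3 semitones above Bb
Spell D at that pitch: Db
= Db


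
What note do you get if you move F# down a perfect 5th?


Step by step:
perfect 5th: 5 letter names, 7 semitones
Letter: F - 4 → B
Pitch: F# - 7 semitones, spelled as a B → B
= B


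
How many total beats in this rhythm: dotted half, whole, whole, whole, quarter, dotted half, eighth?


Reasoning:
Beat values:
  dotted half = 3 beats
  whole = 4 beats
  whole = 4 beats
  whole = 4 beats
  quarter = 1 beat
  dotted half = 3 beats
  eighth = 0.5 beats
Sum = 3 + 4 + 4 + 4 + 1 + 3 + 0.5
= 19.5 beats


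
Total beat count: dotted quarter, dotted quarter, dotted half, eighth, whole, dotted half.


Let's work it out.
Beat values:
  dotted quarter = 1.5 beats
  dotted quarter = 1.5 beats
  dotted half = 3 beats
  eighth = 0.5 beats
  whole = 4 beats
  dotted half = 3 beats
Sum = 1.5 + 1.5 + 3 + 0.5 + 4 + 3
= 13.5 beats


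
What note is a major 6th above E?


A 6th spans 6 letter names, so from E we land on C
A major 6th = 9 semitones above E
Spell C at that pitch: C#
= C#


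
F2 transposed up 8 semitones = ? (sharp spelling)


Step by step:
F2: chromatic position 5 in octave 2 → absolute = 2×12 + 5 = 29
Transpose up 8: 29 + 8 = 37
37 = 3×12 + 1 → C# in octave 3
Result = C#3


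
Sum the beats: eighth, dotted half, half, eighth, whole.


Reasoning:
Beat values:
  eighth = 0.5 beats
  dotted half = 3 beats
  half = 2 beats
  eighth = 0.5 beats
  whole = 4 beats
Sum = 0.5 + 3 + 2 + 0.5 + 4
= 10 beats


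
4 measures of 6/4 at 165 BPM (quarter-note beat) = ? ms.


Working:
Quarter-note beat duration = 60000 / 165 ms
Beats per measure (6/4) = 6
One measure = 6 × 60000 / 165 = 360000 / 165 ms
4 measures = 4 × 360000 / 165 = 1440000 / 165
= 8727.3 ms


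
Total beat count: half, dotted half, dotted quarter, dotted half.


Reasoning:
Beat values:
  half = 2 beats
  dotted half = 3 beats
  dotted quarter = 1.5 beats
  dotted half = 3 beats
Sum = 2 + 3 + 1.5 + 3
= 9.5 beats


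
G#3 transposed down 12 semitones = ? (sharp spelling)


Working:
G#3: chromatic position 8 in octave 3 → absolute = 3×12 + 8 = 44
Transpose down 12: 44 - 12 = 32
32 = 2×12 + 8 → G# in octave 2
Result = G#2


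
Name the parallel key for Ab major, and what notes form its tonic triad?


Let's work it out.
Parallel keys share the same tonic but differ in mode
Ab major → parallel is Ab minor
Tonic triad of Ab minor = Ab Cb Eb
= Ab minor; triad = Ab Cb Eb


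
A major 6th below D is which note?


Reasoning:
A 6th spans 6 letter names, so from D we land on F
A major 6th = 9 semitones below D
Spell F at that pitch: F
= F


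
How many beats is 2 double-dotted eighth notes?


Working:
Base eighth note = 1/2 beats
Dot 1 adds half the previous value: +1/4
Dot 2 adds half the previous value: +1/8
One double-dotted eighth = 1/2 + 1/4 + 1/8 = 7/8
2 of them = 2 × 7/8 = 7/4
= 7/4 beats


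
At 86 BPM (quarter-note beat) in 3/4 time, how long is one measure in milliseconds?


Quarter-note beat duration = 60000 / 86 ms
Beats per measure (3/4) = 3
One measure = 3 × 60000 / 86 = 180000 / 86 ms
= 2093.0 ms


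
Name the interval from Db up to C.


Letter names: D → C spans 7 letter names → a 7th
Semitones: Db → C = 11 half-steps
A 7th of 11 semitones is a major 7th
= major 7th


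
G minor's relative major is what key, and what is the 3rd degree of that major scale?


Working:
The relative major shares the key signature and is a minor 3rd above the minor tonic
A minor 3rd above G is Bb
→ relative major of G minor is Bb major
Bb major scale: Bb C D Eb F G A
= Bb major; 3rd degree = D


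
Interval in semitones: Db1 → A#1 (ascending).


Step by step:
Absolute semitone position = octave×12 + chromatic position
Db1: 1×12 + 1 = 13
A#1: 1×12 + 10 = 22
Difference = 22 - 13 = 9
= 9 semitones


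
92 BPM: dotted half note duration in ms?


Solution.
One quarter-note beat = 60000 / BPM = 60000 / 92 ms
Dotted half note = 3 × quarter note
Duration = 3 × 60000 / 92 = 180000 / 92
= 1956.5 ms


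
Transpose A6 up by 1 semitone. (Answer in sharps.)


Working:
A6: chromatic position 9 in octave 6 → absolute = 6×12 + 9 = 81
Transpose up 1: 81 + 1 = 82
82 = 6×12 + 10 → A# in octave 6
Result = A#6


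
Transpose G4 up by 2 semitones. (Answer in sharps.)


G4: chromatic position 7 in octave 4 → absolute = 4×12 + 7 = 55
Transpose up 2: 55 + 2 = 57
57 = 4×12 + 9 → A in octave 4
Result = A4


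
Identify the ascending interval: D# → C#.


Reasoning:
Letter names: D → C spans 7 letter names → a 7th
Semitones: D# → C# = 10 half-steps
A 7th of 10 semitones is a minor 7th
= minor 7th


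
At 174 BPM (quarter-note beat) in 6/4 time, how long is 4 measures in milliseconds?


Working:
Quarter-note beat duration = 60000 / 174 ms
Beats per measure (6/4) = 6
One measure = 6 × 60000 / 174 = 360000 / 174 ms
4 measures = 4 × 360000 / 174 = 1440000 / 174
= 8275.9 ms


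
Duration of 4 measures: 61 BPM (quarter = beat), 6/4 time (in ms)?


Working:
Quarter-note beat duration = 60000 / 61 ms
Beats per measure (6/4) = 6
One measure = 6 × 60000 / 61 = 360000 / 61 ms
4 measures = 4 × 360000 / 61 = 1440000 / 61
= 23606.6 ms


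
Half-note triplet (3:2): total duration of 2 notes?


Let's work it out.
Triplet: 3 notes occupy the space of 2 half notes
Space = 2 × 2 = 4 beats
Each triplet note = 4 / 3 = 4/3 beats
2 notes = 2 × 4/3 = 8/3
= 8/3 beats


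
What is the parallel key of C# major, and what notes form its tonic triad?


Step by step:
Parallel keys share the same tonic but differ in mode
C# major → parallel is C# minor
Tonic triad of C# minor = C# E G#
= C# minor; triad = C# E G#


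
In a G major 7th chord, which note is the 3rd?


Step by step:
Major 7th chord = root + major 3rd + perfect 5th + major 7th
Seventh chords stack in thirds, so the letter names are G-B-D-F
Root: G
Major 3rd above G: B
Perfect 5th above G: D
Major 7th above G: F#
The 3rd = B


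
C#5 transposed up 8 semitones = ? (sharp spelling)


Let's work it out.
C#5: chromatic position 1 in octave 5 → absolute = 5×12 + 1 = 61
Transpose up 8: 61 + 8 = 69
69 = 5×12 + 9 → A in octave 5
Result = A5


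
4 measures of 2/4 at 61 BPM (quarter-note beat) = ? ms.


Quarter-note beat duration = 60000 / 61 ms
Beats per measure (2/4) = 2
One measure = 2 × 60000 / 61 = 120000 / 61 ms
4 measures = 4 × 120000 / 61 = 480000 / 61
= 7868.9 ms


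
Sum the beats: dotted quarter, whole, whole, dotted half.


Let's work it out.
Beat values:
  dotted quarter = 1.5 beats
  whole = 4 beats
  whole = 4 beats
  dotted half = 3 beats
Sum = 1.5 + 4 + 4 + 3
= 12.5 beats


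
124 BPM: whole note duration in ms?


Working:
One quarter-note beat = 60000 / BPM = 60000 / 124 ms
Whole note = 4 × quarter note
Duration = 4 × 60000 / 124 = 240000 / 124
= 1935.5 ms


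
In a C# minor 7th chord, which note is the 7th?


Minor 7th chord = root + minor 3rd + perfect 5th + minor 7th
Seventh chords stack in thirds, so the letter names are C-E-G-B
Root: C#
Minor 3rd above C#: E
Perfect 5th above C#: G#
Minor 7th above C#: B
The 7th = B


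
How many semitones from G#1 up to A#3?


Absolute semitone position = octave×12 + chromatic position
G#1: 1×12 + 8 = 20
A#3: 3×12 + 10 = 46
Difference = 46 - 20 = 26
= 26 semitones


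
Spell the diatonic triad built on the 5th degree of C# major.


Working:
C# major scale: C# D# E# F# G# A# B#
Diatonic triad on degree 5 stacks scale notes 5, 7, 2: G# B# D#
G#→B# = 4 semitones; G#→D# = 7 semitones → major triad
= G# B# D# (major)


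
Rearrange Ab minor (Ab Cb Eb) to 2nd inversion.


Working:
Root position: Ab Cb Eb
2nd inversion: move root and 3rd up an octave
Bass note: Eb
Notes (bottom to top) = Eb Ab Cb


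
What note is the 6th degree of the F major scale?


Reasoning:
Major scale pattern: W-W-H-W-W-W-H (2-2-1-2-2-2-1 semitones)
Starting from F:
  F + 2 semitones → G
  G + 2 semitones → A
  A + 1 semitone → Bb
  Bb + 2 semitones → C
  C + 2 semitones → D
  D + 2 semitones → E
  E + 1 semitone → F
Scale: F G A Bb C D E
Degree 6 = D


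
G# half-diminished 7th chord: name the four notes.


Working:
Half-diminished 7th chord = root + minor 3rd + diminished 5th + minor 7th
Seventh chords stack in thirds, so the letter names are G-B-D-F
Root: G#
Minor 3rd above G#: B
Diminished 5th above G#: D
Minor 7th above G#: F#
Chord = G# B D F#


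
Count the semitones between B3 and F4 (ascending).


Solution.
Absolute semitone position = octave×12 + chromatic position
B3: 3×12 + 11 = 47
F4: 4×12 + 5 = 53
Difference = 53 - 47 = 6
= 6 semitones


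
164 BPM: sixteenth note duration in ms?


One quarter-note beat = 60000 / BPM = 60000 / 164 ms
Sixteenth note = 1/4 × quarter note
Duration = 1/4 × 60000 / 164 = 15000 / 164
= 91.5 ms


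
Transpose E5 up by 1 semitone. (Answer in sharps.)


Reasoning:
E5: chromatic position 4 in octave 5 → absolute = 5×12 + 4 = 64
Transpose up 1: 64 + 1 = 65
65 = 5×12 + 5 → F in octave 5
Result = F5


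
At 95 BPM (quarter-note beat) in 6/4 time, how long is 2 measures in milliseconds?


Solution.
Quarter-note beat duration = 60000 / 95 ms
Beats per measure (6/4) = 6
One measure = 6 × 60000 / 95 = 360000 / 95 ms
2 measures = 2 × 360000 / 95 = 720000 / 95
= 7578.9 ms


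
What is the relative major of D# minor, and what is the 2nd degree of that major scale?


Let's work it out.
The relative major shares the key signature and is a minor 3rd above the minor tonic
A minor 3rd above D# is F#
→ relative major of D# minor is F# major
F# major scale: F# G# A# B C# D# E#
= F# major; 2nd degree = G#


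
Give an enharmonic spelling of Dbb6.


Solution.
Enharmonic notes sound the same pitch but are spelled with different letter names
Dbb and C name the same pitch class
= C6


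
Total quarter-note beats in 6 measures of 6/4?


Time signature 6/4: the bottom number 4 means the quarter note gets one count
The top number 6 means 6 quarter-note beats per measure
Total = 6 × 6 measures
= 36 quarter-note beats


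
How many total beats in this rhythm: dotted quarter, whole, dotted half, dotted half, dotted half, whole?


Working:
Beat values:
  dotted quarter = 1.5 beats
  whole = 4 beats
  dotted half = 3 beats
  dotted half = 3 beats
  dotted half = 3 beats
  whole = 4 beats
Sum = 1.5 + 4 + 3 + 3 + 3 + 4
= 18.5 beats


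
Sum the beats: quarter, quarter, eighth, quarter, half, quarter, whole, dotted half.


Reasoning:
Beat values:
  quarter = 1 beat
  quarter = 1 beat
  eighth = 0.5 beats
  quarter = 1 beat
  half = 2 beats
  quarter = 1 beat
  whole = 4 beats
  dotted half = 3 beats
Sum = 1 + 1 + 0.5 + 1 + 2 + 1 + 4 + 3
= 13.5 beats


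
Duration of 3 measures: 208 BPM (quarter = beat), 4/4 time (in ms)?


Working:
Quarter-note beat duration = 60000 / 208 ms
Beats per measure (4/4) = 4
One measure = 4 × 60000 / 208 = 240000 / 208 ms
3 measures = 3 × 240000 / 208 = 720000 / 208
= 3461.5 ms


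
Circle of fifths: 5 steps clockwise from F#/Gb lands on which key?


Solution.
Each clockwise step on the circle of fifths moves up a perfect 5th
From F#/Gb: F#/Gb → Db → Ab → Eb → Bb → F
= F


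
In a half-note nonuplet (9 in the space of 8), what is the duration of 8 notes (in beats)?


Working:
Nonuplet: 9 notes occupy the space of 8 half notes
Space = 8 × 2 = 16 beats
Each nonuplet note = 16 / 9 = 16/9 beats
8 notes = 8 × 16/9 = 128/9
= 128/9 beats


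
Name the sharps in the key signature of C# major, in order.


Working:
Sharp major keys follow the circle of fifths: C(0), G(1), D(2), A(3), E(4), B(5), F#(6), C#(7)
C# major has 7 sharps
Order of sharps: F# C# G# D# A# E# B# → first 7: F#, C#, G#, D#, A#, E#, B#
= F#, C#, G#, D#, A#, E#, B#


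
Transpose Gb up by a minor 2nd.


minor 2nd: 2 letter names, 1 semitones
Letter: G + 1 → A
Pitch: Gb + 1 semitones, spelled as an A → Abb
= Abb


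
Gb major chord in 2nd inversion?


Reasoning:
Root position: Gb Bb Db
2nd inversion: move root and 3rd up an octave
Bass note: Db
Notes (bottom to top) = Db Gb Bb


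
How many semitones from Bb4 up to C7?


Working:
Absolute semitone position = octave×12 + chromatic position
Bb4: 4×12 + 10 = 58
C7: 7×12 + 0 = 84
Difference = 84 - 58 = 26
= 26 semitones


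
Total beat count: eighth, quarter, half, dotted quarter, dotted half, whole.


Beat values:
  eighth = 0.5 beats
  quarter = 1 beat
  half = 2 beats
  dotted quarter = 1.5 beats
  dotted half = 3 beats
  whole = 4 beats
Sum = 0.5 + 1 + 2 + 1.5 + 3 + 4
= 12 beats


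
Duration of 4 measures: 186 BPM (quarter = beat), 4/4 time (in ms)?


Let's work it out.
Quarter-note beat duration = 60000 / 186 ms
Beats per measure (4/4) = 4
One measure = 4 × 60000 / 186 = 240000 / 186 ms
4 measures = 4 × 240000 / 186 = 960000 / 186
= 5161.3 ms


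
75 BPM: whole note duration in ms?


Reasoning:
One quarter-note beat = 60000 / BPM = 60000 / 75 ms
Whole note = 4 × quarter note
Duration = 4 × 60000 / 75 = 240000 / 75
= 3200.0 ms


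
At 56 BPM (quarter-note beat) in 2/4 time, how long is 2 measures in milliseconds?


Reasoning:
Quarter-note beat duration = 60000 / 56 ms
Beats per measure (2/4) = 2
One measure = 2 × 60000 / 56 = 120000 / 56 ms
2 measures = 2 × 120000 / 56 = 240000 / 56
= 4285.7 ms


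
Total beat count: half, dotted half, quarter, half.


Solution.
Beat values:
  half = 2 beats
  dotted half = 3 beats
  quarter = 1 beat
  half = 2 beats
Sum = 2 + 3 + 1 + 2
= 8 beats


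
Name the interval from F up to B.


Step by step:
Letter names: F → B spans 4 letter names → a 4th
Semitones: F → B = 6 half-steps
A 4th of 6 semitones is an augmented 4th
= augmented 4th


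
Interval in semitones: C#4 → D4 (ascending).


Absolute semitone position = octave×12 + chromatic position
C#4: 4×12 + 1 = 49
D4: 4×12 + 2 = 50
Difference = 50 - 49 = 1
= 1 semitone


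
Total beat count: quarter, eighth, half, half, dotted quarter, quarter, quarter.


Beat values:
  quarter = 1 beat
  eighth = 0.5 beats
  half = 2 beats
  half = 2 beats
  dotted quarter = 1.5 beats
  quarter = 1 beat
  quarter = 1 beat
Sum = 1 + 0.5 + 2 + 2 + 1.5 + 1 + 1
= 9 beats


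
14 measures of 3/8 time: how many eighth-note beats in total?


Time signature 3/8: the bottom number 8 means the eighth note gets one count
The top number 3 means 3 eighth-note beats per measure
Total = 3 × 14 measures
= 42 eighth-note beats


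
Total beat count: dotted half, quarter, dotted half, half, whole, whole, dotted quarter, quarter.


Working:
Beat values:
  dotted half = 3 beats
  quarter = 1 beat
  dotted half = 3 beats
  half = 2 beats
  whole = 4 beats
  whole = 4 beats
  dotted quarter = 1.5 beats
  quarter = 1 beat
Sum = 3 + 1 + 3 + 2 + 4 + 4 + 1.5 + 1
= 19.5 beats


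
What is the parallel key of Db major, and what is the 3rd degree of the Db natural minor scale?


Let's work it out.
Parallel keys share the same tonic but differ in mode
Db major → parallel is Db minor
Db natural minor scale: Db Eb Fb Gb Ab Bbb Cb
= Db minor; 3rd degree = Fb


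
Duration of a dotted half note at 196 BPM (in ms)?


One quarter-note beat = 60000 / BPM = 60000 / 196 ms
Dotted half note = 3 × quarter note
Duration = 3 × 60000 / 196 = 180000 / 196
= 918.4 ms


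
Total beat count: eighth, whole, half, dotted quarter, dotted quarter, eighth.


Beat values:
  eighth = 0.5 beats
  whole = 4 beats
  half = 2 beats
  dotted quarter = 1.5 beats
  dotted quarter = 1.5 beats
  eighth = 0.5 beats
Sum = 0.5 + 4 + 2 + 1.5 + 1.5 + 0.5
= 10 beats


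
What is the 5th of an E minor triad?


Step by step:
Minor triad = root + minor 3rd (3 semitones) + perfect 5th (7 semitones)
A triad on E stacks thirds, so the chord tones use letter names E-G-B
Root: E
Minor 3rd above E: G
Perfect 5th above E: B
The 5th = B


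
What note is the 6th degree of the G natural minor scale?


Solution.
Natural minor scale pattern: W-H-W-W-H-W-W (2-1-2-2-1-2-2 semitones)
Starting from G:
  G + 2 semitones → A
  A + 1 semitone → Bb
  Bb + 2 semitones → C
  C + 2 semitones → D
  D + 1 semitone → Eb
  Eb + 2 semitones → F
  F + 2 semitones → G
Scale: G A Bb C D Eb F
Degree 6 = Eb


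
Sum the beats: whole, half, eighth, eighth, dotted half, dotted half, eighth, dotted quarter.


Reasoning:
Beat values:
  whole = 4 beats
  half = 2 beats
  eighth = 0.5 beats
  eighth = 0.5 beats
  dotted half = 3 beats
  dotted half = 3 beats
  eighth = 0.5 beats
  dotted quarter = 1.5 beats
Sum = 4 + 2 + 0.5 + 0.5 + 3 + 3 + 0.5 + 1.5
= 15 beats


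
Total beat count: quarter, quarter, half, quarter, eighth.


Solution.
Beat values:
  quarter = 1 beat
  quarter = 1 beat
  half = 2 beats
  quarter = 1 beat
  eighth = 0.5 beats
Sum = 1 + 1 + 2 + 1 + 0.5
= 5.5 beats


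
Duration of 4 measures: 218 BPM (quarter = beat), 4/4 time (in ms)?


Solution.
Quarter-note beat duration = 60000 / 218 ms
Beats per measure (4/4) = 4
One measure = 4 × 60000 / 218 = 240000 / 218 ms
4 measures = 4 × 240000 / 218 = 960000 / 218
= 4403.7 ms


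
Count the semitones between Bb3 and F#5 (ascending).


Solution.
Absolute semitone position = octave×12 + chromatic position
Bb3: 3×12 + 10 = 46
F#5: 5×12 + 6 = 66
Difference = 66 - 46 = 20
= 20 semitones


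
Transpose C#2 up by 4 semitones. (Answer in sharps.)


Let's work it out.
C#2: chromatic position 1 in octave 2 → absolute = 2×12 + 1 = 25
Transpose up 4: 25 + 4 = 29
29 = 2×12 + 5 → F in octave 2
Result = F2


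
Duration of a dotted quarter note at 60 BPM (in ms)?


Step by step:
One quarter-note beat = 60000 / BPM = 60000 / 60 ms
Dotted quarter note = 3/2 × quarter note
Duration = 3/2 × 60000 / 60 = 90000 / 60
= 1500.0 ms


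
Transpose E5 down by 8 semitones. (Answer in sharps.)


E5: chromatic position 4 in octave 5 → absolute = 5×12 + 4 = 64
Transpose down 8: 64 - 8 = 56
56 = 4×12 + 8 → G# in octave 4
Result = G#4


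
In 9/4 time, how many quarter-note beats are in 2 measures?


Reasoning:
Time signature 9/4: the bottom number 4 means the quarter note gets one count
The top number 9 means 9 quarter-note beats per measure
Total = 9 × 2 measures
= 18 quarter-note beats


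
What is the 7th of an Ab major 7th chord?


Major 7th chord = root + major 3rd + perfect 5th + major 7th
Seventh chords stack in thirds, so the letter names are A-C-E-G
Root: Ab
Major 3rd above Ab: C
Perfect 5th above Ab: Eb
Major 7th above Ab: G
The 7th = G


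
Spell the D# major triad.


Solution.
Major triad = root + major 3rd (4 semitones) + perfect 5th (7 semitones)
A triad on D# stacks thirds, so the chord tones use letter names D-F-A
Root: D#
Major 3rd above D#: F##
Perfect 5th above D#: A#
Chord = D# F## A#


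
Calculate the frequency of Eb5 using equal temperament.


f = 440 × 2^(n/12) where n = semitones from A4
Eb5: 6 semitones from A4
f = 440 × 2^(6/12)
f = 622.25 Hz


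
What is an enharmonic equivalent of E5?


Solution.
Enharmonic notes sound the same pitch but are spelled with different letter names
E and D## name the same pitch class
= D##5


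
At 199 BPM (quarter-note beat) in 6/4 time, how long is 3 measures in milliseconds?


Working:
Quarter-note beat duration = 60000 / 199 ms
Beats per measure (6/4) = 6
One measure = 6 × 60000 / 199 = 360000 / 199 ms
3 measures = 3 × 360000 / 199 = 1080000 / 199
= 5427.1 ms


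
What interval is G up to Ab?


Step by step:
Letter names: G → A spans 2 letter names → a 2nd
Semitones: G → Ab = 1 half-step
A 2nd of 1 semitone is a minor 2nd
= minor 2nd


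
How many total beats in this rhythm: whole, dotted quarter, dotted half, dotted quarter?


Solution.
Beat values:
  whole = 4 beats
  dotted quarter = 1.5 beats
  dotted half = 3 beats
  dotted quarter = 1.5 beats
Sum = 4 + 1.5 + 3 + 1.5
= 10 beats


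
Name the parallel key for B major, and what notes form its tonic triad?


Parallel keys share the same tonic but differ in mode
B major → parallel is B minor
Tonic triad of B minor = B D F#
= B minor; triad = B D F#


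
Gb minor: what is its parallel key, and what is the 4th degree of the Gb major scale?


Parallel keys share the same tonic but differ in mode
Gb minor → parallel is Gb major
Gb major scale: Gb Ab Bb Cb Db Eb F
= Gb major; 4th degree = Cb


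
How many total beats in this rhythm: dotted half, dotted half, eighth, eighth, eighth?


Step by step:
Beat values:
  dotted half = 3 beats
  dotted half = 3 beats
  eighth = 0.5 beats
  eighth = 0.5 beats
  eighth = 0.5 beats
Sum = 3 + 3 + 0.5 + 0.5 + 0.5
= 7.5 beats


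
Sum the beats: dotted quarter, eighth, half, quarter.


Solution.
Beat values:
  dotted quarter = 1.5 beats
  eighth = 0.5 beats
  half = 2 beats
  quarter = 1 beat
Sum = 1.5 + 0.5 + 2 + 1
= 5 beats


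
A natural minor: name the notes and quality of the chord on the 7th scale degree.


Step by step:
A natural minor scale: A B C D E F G
Diatonic triad on degree 7 stacks scale notes 7, 2, 4: G B D
G→B = 4 semitones; G→D = 7 semitones → major triad
= G B D (major)


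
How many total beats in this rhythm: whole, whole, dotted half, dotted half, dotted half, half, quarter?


Step by step:
Beat values:
  whole = 4 beats
  whole = 4 beats
  dotted half = 3 beats
  dotted half = 3 beats
  dotted half = 3 beats
  half = 2 beats
  quarter = 1 beat
Sum = 4 + 4 + 3 + 3 + 3 + 2 + 1
= 20 beats


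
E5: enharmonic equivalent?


Let's work it out.
Enharmonic notes sound the same pitch but are spelled with different letter names
E and Fb name the same pitch class
= Fb5


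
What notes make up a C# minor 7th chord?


Minor 7th chord = root + minor 3rd + perfect 5th + minor 7th
Seventh chords stack in thirds, so the letter names are C-E-G-B
Root: C#
Minor 3rd above C#: E
Perfect 5th above C#: G#
Minor 7th above C#: B
Chord = C# E G# B


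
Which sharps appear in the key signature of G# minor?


Sharp minor keys follow the circle of fifths: A(0), E(1), B(2), F#(3), C#(4), G#(5), D#(6), A#(7)
G# minor has 5 sharps
Order of sharps: F# C# G# D# A# E# B# → first 5: F#, C#, G#, D#, A#
= F#, C#, G#, D#, A#


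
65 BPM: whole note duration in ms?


One quarter-note beat = 60000 / BPM = 60000 / 65 ms
Whole note = 4 × quarter note
Duration = 4 × 60000 / 65 = 240000 / 65
= 3692.3 ms


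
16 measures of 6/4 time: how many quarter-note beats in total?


Working:
Time signature 6/4: the bottom number 4 means the quarter note gets one count
The top number 6 means 6 quarter-note beats per measure
Total = 6 × 16 measures
= 96 quarter-note beats


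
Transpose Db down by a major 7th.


Step by step:
major 7th: 7 letter names, 11 semitones
Letter: D - 6 → E
Pitch: Db - 11 semitones, spelled as an E → Ebb
= Ebb


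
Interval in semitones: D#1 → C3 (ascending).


Step by step:
Absolute semitone position = octave×12 + chromatic position
D#1: 1×12 + 3 = 15
C3: 3×12 + 0 = 36
Difference = 36 - 15 = 21
= 21 semitones


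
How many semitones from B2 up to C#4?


Let's work it out.
Absolute semitone position = octave×12 + chromatic position
B2: 2×12 + 11 = 35
C#4: 4×12 + 1 = 49
Difference = 49 - 35 = 14
= 14 semitones


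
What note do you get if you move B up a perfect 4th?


Step by step:
perfect 4th: 4 letter names, 5 semitones
Letter: B + 3 → E
Pitch: B + 5 semitones, spelled as an E → E
= E


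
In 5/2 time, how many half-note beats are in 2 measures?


Solution.
Time signature 5/2: the bottom number 2 means the half note gets one count
The top number 5 means 5 half-note beats per measure
Total = 5 × 2 measures
= 10 half-note beats


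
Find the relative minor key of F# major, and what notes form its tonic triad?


Working:
The relative minor shares the major's key signature and starts on its 6th degree
6th degree = a major 6th above the tonic; a major 6th above F# is D#
→ relative minor of F# major is D# minor
Tonic triad of D# minor = root + minor 3rd + perfect 5th = D# F# A#
= D# minor; triad = D# F# A#


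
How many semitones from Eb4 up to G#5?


Absolute semitone position = octave×12 + chromatic position
Eb4: 4×12 + 3 = 51
G#5: 5×12 + 8 = 68
Difference = 68 - 51 = 17
= 17 semitones


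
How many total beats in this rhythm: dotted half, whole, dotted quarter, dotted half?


Step by step:
Beat values:
  dotted half = 3 beats
  whole = 4 beats
  dotted quarter = 1.5 beats
  dotted half = 3 beats
Sum = 3 + 4 + 1.5 + 3
= 11.5 beats


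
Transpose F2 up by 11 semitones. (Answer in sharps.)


Working:
F2: chromatic position 5 in octave 2 → absolute = 2×12 + 5 = 29
Transpose up 11: 29 + 11 = 40
40 = 3×12 + 4 → E in octave 3
Result = E3


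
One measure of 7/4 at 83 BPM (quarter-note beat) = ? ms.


Solution.
Quarter-note beat duration = 60000 / 83 ms
Beats per measure (7/4) = 7
One measure = 7 × 60000 / 83 = 420000 / 83 ms
= 5060.2 ms


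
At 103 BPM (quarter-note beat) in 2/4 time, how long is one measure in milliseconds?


Let's work it out.
Quarter-note beat duration = 60000 / 103 ms
Beats per measure (2/4) = 2
One measure = 2 × 60000 / 103 = 120000 / 103 ms
= 1165.0 ms


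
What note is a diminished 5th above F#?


Working:
A 5th spans 5 letter names, so from F we land on C
A diminished 5th = 6 semitones above F#
Spell C at that pitch: C
= C


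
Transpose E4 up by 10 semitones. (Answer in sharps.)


Reasoning:
E4: chromatic position 4 in octave 4 → absolute = 4×12 + 4 = 52
Transpose up 10: 52 + 10 = 62
62 = 5×12 + 2 → D in octave 5
Result = D5


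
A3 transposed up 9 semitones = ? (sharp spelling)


Working:
A3: chromatic position 9 in octave 3 → absolute = 3×12 + 9 = 45
Transpose up 9: 45 + 9 = 54
54 = 4×12 + 6 → F# in octave 4
Result = F#4


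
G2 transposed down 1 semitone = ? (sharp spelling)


G2: chromatic position 7 in octave 2 → absolute = 2×12 + 7 = 31
Transpose down 1: 31 - 1 = 30
30 = 2×12 + 6 → F# in octave 2
Result = F#2


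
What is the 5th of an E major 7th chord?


Working:
Major 7th chord = root + major 3rd + perfect 5th + major 7th
Seventh chords stack in thirds, so the letter names are E-G-B-D
Root: E
Major 3rd above E: G#
Perfect 5th above E: B
Major 7th above E: D#
The 5th = B


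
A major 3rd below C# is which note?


A 3rd spans 3 letter names, so from C we land on A
A major 3rd = 4 semitones below C#
Spell A at that pitch: A
= A


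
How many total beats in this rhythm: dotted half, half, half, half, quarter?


Beat values:
  dotted half = 3 beats
  half = 2 beats
  half = 2 beats
  half = 2 beats
  quarter = 1 beat
Sum = 3 + 2 + 2 + 2 + 1
= 10 beats


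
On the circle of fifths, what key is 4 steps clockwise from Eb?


Reasoning:
Each clockwise step on the circle of fifths moves up a perfect 5th
From Eb: Eb → Bb → F → C → G
= G


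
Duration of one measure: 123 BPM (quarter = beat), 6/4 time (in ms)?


Quarter-note beat duration = 60000 / 123 ms
Beats per measure (6/4) = 6
One measure = 6 × 60000 / 123 = 360000 / 123 ms
= 2926.8 ms


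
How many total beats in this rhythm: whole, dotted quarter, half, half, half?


Beat values:
  whole = 4 beats
  dotted quarter = 1.5 beats
  half = 2 beats
  half = 2 beats
  half = 2 beats
Sum = 4 + 1.5 + 2 + 2 + 2
= 11.5 beats


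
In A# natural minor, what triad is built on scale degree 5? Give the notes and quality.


Working:
A# natural minor scale: A# B# C# D# E# F# G#
Diatonic triad on degree 5 stacks scale notes 5, 7, 2: E# G# B#
E#→G# = 3 semitones; E#→B# = 7 semitones → minor triad
= E# G# B# (minor)


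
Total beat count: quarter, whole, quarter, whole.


Let's work it out.
Beat values:
  quarter = 1 beat
  whole = 4 beats
  quarter = 1 beat
  whole = 4 beats
Sum = 1 + 4 + 1 + 4
= 10 beats


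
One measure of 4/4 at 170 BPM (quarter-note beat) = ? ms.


Solution.
Quarter-note beat duration = 60000 / 170 ms
Beats per measure (4/4) = 4
One measure = 4 × 60000 / 170 = 240000 / 170 ms
= 1411.8 ms


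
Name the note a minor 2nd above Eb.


A 2nd spans 2 letter names, so from E we land on F
A minor 2nd = 1 semitone above Eb
Spell F at that pitch: Fb
= Fb


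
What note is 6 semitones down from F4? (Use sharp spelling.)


Solution.
F4: chromatic position 5 in octave 4 → absolute = 4×12 + 5 = 53
Transpose down 6: 53 - 6 = 47
47 = 3×12 + 11 → B in octave 3
Result = B3


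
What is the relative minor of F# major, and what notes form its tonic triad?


Working:
The relative minor shares the major's key signature and starts on its 6th degree
6th degree = a major 6th above the tonic; a major 6th above F# is D#
→ relative minor of F# major is D# minor
Tonic triad of D# minor = root + minor 3rd + perfect 5th = D# F# A#
= D# minor; triad = D# F# A#


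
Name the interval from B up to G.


Reasoning:
Letter names: B → G spans 6 letter names → a 6th
Semitones: B → G = 8 half-steps
A 6th of 8 semitones is a minor 6th
= minor 6th


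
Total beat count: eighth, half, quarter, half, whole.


Beat values:
  eighth = 0.5 beats
  half = 2 beats
  quarter = 1 beat
  half = 2 beats
  whole = 4 beats
Sum = 0.5 + 2 + 1 + 2 + 4
= 9.5 beats


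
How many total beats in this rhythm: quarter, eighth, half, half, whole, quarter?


Solution.
Beat values:
  quarter = 1 beat
  eighth = 0.5 beats
  half = 2 beats
  half = 2 beats
  whole = 4 beats
  quarter = 1 beat
Sum = 1 + 0.5 + 2 + 2 + 4 + 1
= 10.5 beats


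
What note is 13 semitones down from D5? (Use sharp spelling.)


Reasoning:
D5: chromatic position 2 in octave 5 → absolute = 5×12 + 2 = 62
Transpose down 13: 62 - 13 = 49
49 = 4×12 + 1 → C# in octave 4
Result = C#4


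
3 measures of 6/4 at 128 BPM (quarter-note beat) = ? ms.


Reasoning:
Quarter-note beat duration = 60000 / 128 ms
Beats per measure (6/4) = 6
One measure = 6 × 60000 / 128 = 360000 / 128 ms
3 measures = 3 × 360000 / 128 = 1080000 / 128
= 8437.5 ms


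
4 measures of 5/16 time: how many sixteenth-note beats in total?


Solution.
Time signature 5/16: the bottom number 16 means the sixteenth note gets one count
The top number 5 means 5 sixteenth-note beats per measure
Total = 5 × 4 measures
= 20 sixteenth-note beats


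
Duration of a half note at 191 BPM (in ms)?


One quarter-note beat = 60000 / BPM = 60000 / 191 ms
Half note = 2 × quarter note
Duration = 2 × 60000 / 191 = 120000 / 191
= 628.3 ms


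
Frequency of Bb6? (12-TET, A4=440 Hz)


Solution.
f = 440 × 2^(n/12) where n = semitones from A4
Bb6: 25 semitones from A4
f = 440 × 2^(25/12)
f = 1864.66 Hz


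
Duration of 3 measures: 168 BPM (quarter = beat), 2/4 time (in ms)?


Working:
Quarter-note beat duration = 60000 / 168 ms
Beats per measure (2/4) = 2
One measure = 2 × 60000 / 168 = 120000 / 168 ms
3 measures = 3 × 120000 / 168 = 360000 / 168
= 2142.9 ms


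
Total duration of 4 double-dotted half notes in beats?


Step by step:
Base half note = 2 beats
Dot 1 adds half the previous value: +1
Dot 2 adds half the previous value: +1/2
One double-dotted half = 2 + 1 + 1/2 = 7/2
4 of them = 4 × 7/2 = 14
= 14 beats


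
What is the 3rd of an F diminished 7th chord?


Step by step:
Diminished 7th chord = root + minor 3rd + diminished 5th + diminished 7th
Seventh chords stack in thirds, so the letter names are F-A-C-E
Root: F
Minor 3rd above F: Ab
Diminished 5th above F: Cb
Diminished 7th above F: Ebb
The 3rd = Ab


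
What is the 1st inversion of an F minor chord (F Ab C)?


Root position: F Ab C
1st inversion: move root up an octave
Bass note: Ab
Notes (bottom to top) = Ab C F


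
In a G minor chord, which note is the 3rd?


Minor triad = root + minor 3rd (3 semitones) + perfect 5th (7 semitones)
A triad on G stacks thirds, so the chord tones use letter names G-B-D
Root: G
Minor 3rd above G: Bb
Perfect 5th above G: D
The 3rd = Bb


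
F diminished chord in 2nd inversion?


Let's work it out.
Root position: F Ab Cb
2nd inversion: move root and 3rd up an octave
Bass note: Cb
Notes (bottom to top) = Cb F Ab


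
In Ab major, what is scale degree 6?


Solution.
Major scale pattern: W-W-H-W-W-W-H (2-2-1-2-2-2-1 semitones)
Starting from Ab:
  Ab + 2 semitones → Bb
  Bb + 2 semitones → C
  C + 1 semitone → Db
  Db + 2 semitones → Eb
  Eb + 2 semitones → F
  F + 2 semitones → G
  G + 1 semitone → Ab
Scale: Ab Bb C Db Eb F G
Degree 6 = F


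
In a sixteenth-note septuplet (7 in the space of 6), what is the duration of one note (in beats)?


Working:
Septuplet: 7 notes occupy the space of 6 sixteenth notes
Space = 6 × 1/4 = 3/2 beats
Each septuplet note = 3/2 / 7 = 3/14 beats
= 3/14 beats


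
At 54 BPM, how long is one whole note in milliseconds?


Let's work it out.
One quarter-note beat = 60000 / BPM = 60000 / 54 ms
Whole note = 4 × quarter note
Duration = 4 × 60000 / 54 = 240000 / 54
= 4444.4 ms


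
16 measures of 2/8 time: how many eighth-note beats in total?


Time signature 2/8: the bottom number 8 means the eighth note gets one count
The top number 2 means 2 eighth-note beats per measure
Total = 2 × 16 measures
= 32 eighth-note beats


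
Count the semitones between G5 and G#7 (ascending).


Let's work it out.
Absolute semitone position = octave×12 + chromatic position
G5: 5×12 + 7 = 67
G#7: 7×12 + 8 = 92
Difference = 92 - 67 = 25
= 25 semitones


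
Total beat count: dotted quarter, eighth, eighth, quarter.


Reasoning:
Beat values:
  dotted quarter = 1.5 beats
  eighth = 0.5 beats
  eighth = 0.5 beats
  quarter = 1 beat
Sum = 1.5 + 0.5 + 0.5 + 1
= 3.5 beats


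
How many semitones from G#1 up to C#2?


Absolute semitone position = octave×12 + chromatic position
G#1: 1×12 + 8 = 20
C#2: 2×12 + 1 = 25
Difference = 25 - 20 = 5
= 5 semitones


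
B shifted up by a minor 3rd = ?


Step by step:
minor 3rd: 3 letter names, 3 semitones
Letter: B + 2 → D
Pitch: B + 3 semitones, spelled as a D → D
= D


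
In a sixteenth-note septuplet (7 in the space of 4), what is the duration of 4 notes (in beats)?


Working:
Septuplet: 7 notes occupy the space of 4 sixteenth notes
Space = 4 × 1/4 = 1 beat
Each septuplet note = 1 / 7 = 1/7 beats
4 notes = 4 × 1/7 = 4/7
= 4/7 beats


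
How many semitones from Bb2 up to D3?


Step by step:
Absolute semitone position = octave×12 + chromatic position
Bb2: 2×12 + 10 = 34
D3: 3×12 + 2 = 38
Difference = 38 - 34 = 4
= 4 semitones


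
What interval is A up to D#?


Working:
Letter names: A → D spans 4 letter names → a 4th
Semitones: A → D# = 6 half-steps
A 4th of 6 semitones is an augmented 4th
= augmented 4th


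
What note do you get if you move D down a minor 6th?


Let's work it out.
minor 6th: 6 letter names, 8 semitones
Letter: D - 5 → F
Pitch: D - 8 semitones, spelled as an F → F#
= F#


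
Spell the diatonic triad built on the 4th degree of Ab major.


Step by step:
Ab major scale: Ab Bb C Db Eb F G
Diatonic triad on degree 4 stacks scale notes 4, 6, 1: Db F Ab
Db→F = 4 semitones; Db→Ab = 7 semitones → major triad
= Db F Ab (major)


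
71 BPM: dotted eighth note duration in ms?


Step by step:
One quarter-note beat = 60000 / BPM = 60000 / 71 ms
Dotted eighth note = 3/4 × quarter note
Duration = 3/4 × 60000 / 71 = 45000 / 71
= 633.8 ms


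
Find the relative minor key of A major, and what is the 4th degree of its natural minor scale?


The relative minor shares the major's key signature and starts on its 6th degree
6th degree = a major 6th above the tonic; a major 6th above A is F#
→ relative minor of A major is F# minor
F# natural minor scale: F# G# A B C# D E
= F# minor; 4th degree = B


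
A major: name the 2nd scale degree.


Step by step:
Major scale pattern: W-W-H-W-W-W-H (2-2-1-2-2-2-1 semitones)
Starting from A:
  A + 2 semitones → B
  B + 2 semitones → C#
  C# + 1 semitone → D
  D + 2 semitones → E
  E + 2 semitones → F#
  F# + 2 semitones → G#
  G# + 1 semitone → A
Scale: A B C# D E F# G#
Degree 2 = B
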